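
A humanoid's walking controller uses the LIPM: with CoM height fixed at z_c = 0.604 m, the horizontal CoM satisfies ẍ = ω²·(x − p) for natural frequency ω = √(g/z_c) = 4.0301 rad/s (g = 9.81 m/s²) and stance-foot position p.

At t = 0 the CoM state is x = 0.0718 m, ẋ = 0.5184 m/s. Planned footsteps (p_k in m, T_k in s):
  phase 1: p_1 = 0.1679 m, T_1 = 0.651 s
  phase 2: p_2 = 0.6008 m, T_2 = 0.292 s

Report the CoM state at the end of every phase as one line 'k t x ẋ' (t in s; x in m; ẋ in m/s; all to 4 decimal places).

1 0.6510 0.3840 0.9365
2 0.9430 0.5568 0.3807

phase 1: p=0.1679, T=0.651, ωT=2.623595, cosh=6.928868, sinh=6.856326; start (x,ẋ)=(0.071800, 0.518400) → end (x,ẋ)=(0.383979, 0.936521)
phase 2: p=0.6008, T=0.292, ωT=1.176789, cosh=1.776104, sinh=1.467837; start (x,ẋ)=(0.383979, 0.936521) → end (x,ẋ)=(0.556802, 0.380747)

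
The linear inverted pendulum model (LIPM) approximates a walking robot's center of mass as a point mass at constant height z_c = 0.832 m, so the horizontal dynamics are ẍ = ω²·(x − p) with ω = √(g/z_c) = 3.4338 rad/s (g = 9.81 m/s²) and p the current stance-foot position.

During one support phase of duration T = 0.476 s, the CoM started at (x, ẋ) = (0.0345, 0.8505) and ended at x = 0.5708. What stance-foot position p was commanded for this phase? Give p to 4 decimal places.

p = 0.0793

ωT = 3.4338·0.476 = 1.634489; cosh(ωT) = 2.660944, sinh(ωT) = 2.465892
x(T) = p + (x₀−p)·cosh(ωT) + (ẋ₀/ω)·sinh(ωT) ⇒ p·(1 − cosh) = x(T) − x₀·cosh − (ẋ₀/ω)·sinh
numerator   = 0.5708 − (0.0345)·2.660944 − (0.8505/3.4338)·2.465892 = -0.131767
denominator = 1 − 2.660944 = -1.660944
p = -0.131767 / -1.660944 = 0.0793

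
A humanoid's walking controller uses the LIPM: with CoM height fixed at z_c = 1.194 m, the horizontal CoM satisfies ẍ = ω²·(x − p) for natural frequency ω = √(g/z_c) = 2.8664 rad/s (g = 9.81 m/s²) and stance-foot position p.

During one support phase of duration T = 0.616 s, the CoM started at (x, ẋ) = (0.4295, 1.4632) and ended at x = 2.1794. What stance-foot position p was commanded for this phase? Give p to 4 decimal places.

ωT = 2.8664·0.616 = 1.765702; cosh(ωT) = 3.008372, sinh(ωT) = 2.837305
x(T) = p + (x₀−p)·cosh(ωT) + (ẋ₀/ω)·sinh(ωT) ⇒ p·(1 − cosh) = x(T) − x₀·cosh − (ẋ₀/ω)·sinh
numerator   = 2.1794 − (0.4295)·3.008372 − (1.4632/2.8664)·2.837305 = -0.561044
denominator = 1 − 3.008372 = -2.008372
p = -0.561044 / -2.008372 = 0.2794

p = 0.2794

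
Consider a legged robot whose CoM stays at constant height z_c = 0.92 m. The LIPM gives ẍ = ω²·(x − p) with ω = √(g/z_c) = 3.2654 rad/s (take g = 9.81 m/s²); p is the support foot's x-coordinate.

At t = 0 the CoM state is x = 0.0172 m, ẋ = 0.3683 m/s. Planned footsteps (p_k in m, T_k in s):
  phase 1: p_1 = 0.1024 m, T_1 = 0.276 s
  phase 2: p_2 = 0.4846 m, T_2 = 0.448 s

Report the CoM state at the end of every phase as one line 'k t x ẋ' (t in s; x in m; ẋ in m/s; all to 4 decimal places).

1 0.2760 0.0962 0.2422
2 0.7240 -0.2475 -2.0409

phase 1: p=0.1024, T=0.276, ωT=0.901250, cosh=1.434371, sinh=1.028309; start (x,ẋ)=(0.017200, 0.368300) → end (x,ẋ)=(0.096173, 0.242191)
phase 2: p=0.4846, T=0.448, ωT=1.462899, cosh=2.275013, sinh=2.043449; start (x,ẋ)=(0.096173, 0.242191) → end (x,ẋ)=(-0.247516, -2.040860)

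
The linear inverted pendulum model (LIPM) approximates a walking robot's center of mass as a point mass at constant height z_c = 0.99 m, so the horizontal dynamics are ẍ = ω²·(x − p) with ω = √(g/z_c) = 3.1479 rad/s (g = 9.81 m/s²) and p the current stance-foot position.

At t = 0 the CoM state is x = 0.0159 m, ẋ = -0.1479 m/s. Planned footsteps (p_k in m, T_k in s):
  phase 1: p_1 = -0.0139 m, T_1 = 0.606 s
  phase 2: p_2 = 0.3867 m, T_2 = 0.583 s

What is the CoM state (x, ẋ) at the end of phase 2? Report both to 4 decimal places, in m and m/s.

phase 1: p=-0.0139, T=0.606, ωT=1.907627, cosh=3.442759, sinh=3.294327; start (x,ẋ)=(0.015900, -0.147900) → end (x,ẋ)=(-0.066085, -0.200152)
phase 2: p=0.3867, T=0.583, ωT=1.835226, cosh=3.213063, sinh=3.053485; start (x,ẋ)=(-0.066085, -0.200152) → end (x,ẋ)=(-1.262277, -4.995304)

x = -1.2623, ẋ = -4.9953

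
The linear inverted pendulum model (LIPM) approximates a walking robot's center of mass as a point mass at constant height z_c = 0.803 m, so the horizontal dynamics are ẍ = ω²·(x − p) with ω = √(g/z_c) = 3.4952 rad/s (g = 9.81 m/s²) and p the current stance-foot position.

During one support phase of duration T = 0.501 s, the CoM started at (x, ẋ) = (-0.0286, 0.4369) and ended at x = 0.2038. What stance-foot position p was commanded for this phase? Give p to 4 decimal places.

ωT = 3.4952·0.501 = 1.751095; cosh(ωT) = 2.967246, sinh(ωT) = 2.793662
x(T) = p + (x₀−p)·cosh(ωT) + (ẋ₀/ω)·sinh(ωT) ⇒ p·(1 − cosh) = x(T) − x₀·cosh − (ẋ₀/ω)·sinh
numerator   = 0.2038 − (-0.0286)·2.967246 − (0.4369/3.4952)·2.793662 = -0.060545
denominator = 1 − 2.967246 = -1.967246
p = -0.060545 / -1.967246 = 0.0308

p = 0.0308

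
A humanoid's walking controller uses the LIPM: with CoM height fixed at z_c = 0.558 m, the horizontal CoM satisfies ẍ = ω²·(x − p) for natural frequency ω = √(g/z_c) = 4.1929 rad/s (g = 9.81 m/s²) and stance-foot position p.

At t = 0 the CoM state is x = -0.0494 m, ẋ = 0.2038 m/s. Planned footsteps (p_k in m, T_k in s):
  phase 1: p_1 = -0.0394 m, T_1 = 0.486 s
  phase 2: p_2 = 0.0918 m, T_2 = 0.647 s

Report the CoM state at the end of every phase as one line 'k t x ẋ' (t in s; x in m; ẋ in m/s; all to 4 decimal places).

phase 1: p=-0.0394, T=0.486, ωT=2.037749, cosh=3.901821, sinh=3.771499; start (x,ẋ)=(-0.049400, 0.203800) → end (x,ẋ)=(0.104899, 0.637056)
phase 2: p=0.0918, T=0.647, ωT=2.712806, cosh=7.568931, sinh=7.502581; start (x,ẋ)=(0.104899, 0.637056) → end (x,ẋ)=(1.330865, 5.233901)

1 0.4860 0.1049 0.6371
2 1.1330 1.3309 5.2339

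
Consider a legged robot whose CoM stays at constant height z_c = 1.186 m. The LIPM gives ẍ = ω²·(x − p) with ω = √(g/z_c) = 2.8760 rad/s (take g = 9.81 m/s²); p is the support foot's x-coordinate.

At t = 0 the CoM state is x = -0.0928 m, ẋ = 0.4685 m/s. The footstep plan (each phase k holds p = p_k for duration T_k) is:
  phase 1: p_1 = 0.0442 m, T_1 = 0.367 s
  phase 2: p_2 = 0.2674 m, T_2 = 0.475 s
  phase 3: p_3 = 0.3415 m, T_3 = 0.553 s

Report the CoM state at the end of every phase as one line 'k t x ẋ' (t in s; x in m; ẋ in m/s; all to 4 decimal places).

1 0.3670 0.0292 0.2571
2 0.8420 -0.0660 -0.7185
3 1.3950 -1.2869 -4.5909

phase 1: p=0.0442, T=0.367, ωT=1.055492, cosh=1.610705, sinh=1.262684; start (x,ẋ)=(-0.092800, 0.468500) → end (x,ẋ)=(0.029224, 0.257103)
phase 2: p=0.2674, T=0.475, ωT=1.366100, cosh=2.087566, sinh=1.832466; start (x,ẋ)=(0.029224, 0.257103) → end (x,ẋ)=(-0.065992, -0.718508)
phase 3: p=0.3415, T=0.553, ωT=1.590428, cosh=2.554843, sinh=2.351005; start (x,ẋ)=(-0.065992, -0.718508) → end (x,ẋ)=(-1.286928, -4.590929)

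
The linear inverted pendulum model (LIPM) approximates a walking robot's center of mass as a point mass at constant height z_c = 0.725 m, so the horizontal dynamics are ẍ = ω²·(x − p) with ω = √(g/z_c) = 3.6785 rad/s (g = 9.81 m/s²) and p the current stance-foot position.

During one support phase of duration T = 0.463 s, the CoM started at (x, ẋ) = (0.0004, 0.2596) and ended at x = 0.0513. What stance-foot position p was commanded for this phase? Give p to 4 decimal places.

p = 0.0747

ωT = 3.6785·0.463 = 1.703146; cosh(ωT) = 2.836651, sinh(ωT) = 2.654542
x(T) = p + (x₀−p)·cosh(ωT) + (ẋ₀/ω)·sinh(ωT) ⇒ p·(1 − cosh) = x(T) − x₀·cosh − (ẋ₀/ω)·sinh
numerator   = 0.0513 − (0.0004)·2.836651 − (0.2596/3.6785)·2.654542 = -0.137172
denominator = 1 − 2.836651 = -1.836651
p = -0.137172 / -1.836651 = 0.0747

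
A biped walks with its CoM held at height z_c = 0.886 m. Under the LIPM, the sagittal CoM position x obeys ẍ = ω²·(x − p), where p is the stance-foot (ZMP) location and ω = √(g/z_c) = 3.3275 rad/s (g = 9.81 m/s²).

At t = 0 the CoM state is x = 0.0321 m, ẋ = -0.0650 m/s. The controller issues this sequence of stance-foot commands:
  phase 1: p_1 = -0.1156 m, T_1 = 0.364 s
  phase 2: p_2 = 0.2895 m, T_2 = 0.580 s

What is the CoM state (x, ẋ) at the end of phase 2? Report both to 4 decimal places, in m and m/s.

x = 0.3506, ẋ = 0.3749

phase 1: p=-0.1156, T=0.364, ωT=1.211210, cosh=1.827691, sinh=1.529854; start (x,ẋ)=(0.032100, -0.065000) → end (x,ẋ)=(0.124465, 0.633080)
phase 2: p=0.2895, T=0.580, ωT=1.929950, cosh=3.517161, sinh=3.372005; start (x,ẋ)=(0.124465, 0.633080) → end (x,ẋ)=(0.350595, 0.374900)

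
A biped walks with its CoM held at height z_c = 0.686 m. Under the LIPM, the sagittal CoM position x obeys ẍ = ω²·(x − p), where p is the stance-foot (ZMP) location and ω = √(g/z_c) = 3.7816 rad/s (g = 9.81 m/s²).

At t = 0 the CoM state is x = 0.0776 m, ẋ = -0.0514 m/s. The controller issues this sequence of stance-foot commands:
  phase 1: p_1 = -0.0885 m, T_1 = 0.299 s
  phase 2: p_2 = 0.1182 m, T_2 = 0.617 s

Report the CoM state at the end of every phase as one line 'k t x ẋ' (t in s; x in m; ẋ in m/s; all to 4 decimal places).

1 0.2990 0.1767 0.7836
2 0.9160 1.4811 5.2084

phase 1: p=-0.0885, T=0.299, ωT=1.130698, cosh=1.710313, sinh=1.387506; start (x,ẋ)=(0.077600, -0.051400) → end (x,ẋ)=(0.176724, 0.783615)
phase 2: p=0.1182, T=0.617, ωT=2.333247, cosh=5.204175, sinh=5.107195; start (x,ẋ)=(0.176724, 0.783615) → end (x,ẋ)=(1.481071, 5.208365)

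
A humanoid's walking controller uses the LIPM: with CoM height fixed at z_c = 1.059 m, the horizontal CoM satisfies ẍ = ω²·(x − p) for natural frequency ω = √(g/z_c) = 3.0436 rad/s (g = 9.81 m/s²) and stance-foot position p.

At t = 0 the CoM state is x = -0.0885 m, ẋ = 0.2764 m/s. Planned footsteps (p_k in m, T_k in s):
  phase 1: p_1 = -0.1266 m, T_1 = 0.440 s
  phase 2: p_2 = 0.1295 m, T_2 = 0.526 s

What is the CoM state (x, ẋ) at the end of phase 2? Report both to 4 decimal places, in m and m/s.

x = 0.6868, ẋ = 1.8620

phase 1: p=-0.1266, T=0.440, ωT=1.339184, cosh=2.038994, sinh=1.776935; start (x,ẋ)=(-0.088500, 0.276400) → end (x,ẋ)=(0.112455, 0.769633)
phase 2: p=0.1295, T=0.526, ωT=1.600934, cosh=2.579683, sinh=2.377975; start (x,ẋ)=(0.112455, 0.769633) → end (x,ẋ)=(0.686847, 1.862048)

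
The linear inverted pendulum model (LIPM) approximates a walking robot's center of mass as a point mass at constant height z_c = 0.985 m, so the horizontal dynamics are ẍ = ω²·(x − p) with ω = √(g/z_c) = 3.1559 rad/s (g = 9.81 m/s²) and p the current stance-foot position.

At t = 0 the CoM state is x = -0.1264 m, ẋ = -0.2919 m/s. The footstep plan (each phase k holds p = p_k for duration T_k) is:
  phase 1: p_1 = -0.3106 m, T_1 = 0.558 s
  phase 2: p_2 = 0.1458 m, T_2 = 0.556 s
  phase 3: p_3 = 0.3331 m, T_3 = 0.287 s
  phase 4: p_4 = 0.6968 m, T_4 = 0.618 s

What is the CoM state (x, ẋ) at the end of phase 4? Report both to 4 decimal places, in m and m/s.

x = 1.6361, ẋ = 3.1743

phase 1: p=-0.3106, T=0.558, ωT=1.760992, cosh=2.995041, sinh=2.823167; start (x,ẋ)=(-0.126400, -0.291900) → end (x,ẋ)=(-0.020038, 0.766902)
phase 2: p=0.1458, T=0.556, ωT=1.754680, cosh=2.977281, sinh=2.804319; start (x,ẋ)=(-0.020038, 0.766902) → end (x,ẋ)=(0.333520, 0.815592)
phase 3: p=0.3331, T=0.287, ωT=0.905743, cosh=1.439006, sinh=1.034764; start (x,ẋ)=(0.333520, 0.815592) → end (x,ẋ)=(0.601122, 1.175012)
phase 4: p=0.6968, T=0.618, ωT=1.950346, cosh=3.586673, sinh=3.444448; start (x,ẋ)=(0.601122, 1.175012) → end (x,ẋ)=(1.636080, 3.174335)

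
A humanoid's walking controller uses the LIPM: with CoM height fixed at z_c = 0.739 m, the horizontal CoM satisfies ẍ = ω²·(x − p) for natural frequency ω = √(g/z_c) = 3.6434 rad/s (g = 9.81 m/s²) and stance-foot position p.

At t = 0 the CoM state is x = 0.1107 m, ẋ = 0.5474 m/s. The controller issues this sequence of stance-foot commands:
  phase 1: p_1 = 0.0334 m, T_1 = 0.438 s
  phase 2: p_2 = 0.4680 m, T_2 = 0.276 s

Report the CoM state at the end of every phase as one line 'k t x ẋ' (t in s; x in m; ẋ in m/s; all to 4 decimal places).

phase 1: p=0.0334, T=0.438, ωT=1.595809, cosh=2.567532, sinh=2.364787; start (x,ẋ)=(0.110700, 0.547400) → end (x,ẋ)=(0.587166, 2.071473)
phase 2: p=0.4680, T=0.276, ωT=1.005578, cosh=1.549660, sinh=1.183827; start (x,ẋ)=(0.587166, 2.071473) → end (x,ẋ)=(1.325738, 3.724061)

1 0.4380 0.5872 2.0715
2 0.7140 1.3257 3.7241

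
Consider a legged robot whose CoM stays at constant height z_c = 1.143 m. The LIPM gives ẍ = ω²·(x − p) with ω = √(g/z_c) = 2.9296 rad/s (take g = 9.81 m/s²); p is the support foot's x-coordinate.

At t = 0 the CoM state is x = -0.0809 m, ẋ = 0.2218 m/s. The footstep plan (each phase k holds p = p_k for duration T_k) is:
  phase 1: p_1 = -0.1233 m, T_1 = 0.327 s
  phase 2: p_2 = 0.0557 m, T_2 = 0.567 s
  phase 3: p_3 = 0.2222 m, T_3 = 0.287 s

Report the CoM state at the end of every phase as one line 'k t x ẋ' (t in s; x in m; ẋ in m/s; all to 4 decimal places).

1 0.3270 0.0242 0.4697
2 0.8940 0.3767 1.0470
3 1.1810 0.7717 1.8664

phase 1: p=-0.1233, T=0.327, ωT=0.957979, cosh=1.495046, sinh=1.111378; start (x,ẋ)=(-0.080900, 0.221800) → end (x,ẋ)=(0.024232, 0.469651)
phase 2: p=0.0557, T=0.567, ωT=1.661083, cosh=2.727472, sinh=2.537539; start (x,ẋ)=(0.024232, 0.469651) → end (x,ẋ)=(0.376672, 1.047031)
phase 3: p=0.2222, T=0.287, ωT=0.840795, cosh=1.374789, sinh=0.943421; start (x,ẋ)=(0.376672, 1.047031) → end (x,ẋ)=(0.771742, 1.866382)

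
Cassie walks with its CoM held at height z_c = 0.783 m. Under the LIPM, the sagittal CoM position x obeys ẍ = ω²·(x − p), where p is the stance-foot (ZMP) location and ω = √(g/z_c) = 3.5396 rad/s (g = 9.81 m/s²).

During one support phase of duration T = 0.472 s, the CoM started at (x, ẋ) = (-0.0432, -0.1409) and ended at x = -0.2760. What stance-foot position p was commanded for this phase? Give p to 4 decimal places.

ωT = 3.5396·0.472 = 1.670691; cosh(ωT) = 2.751979, sinh(ωT) = 2.563862
x(T) = p + (x₀−p)·cosh(ωT) + (ẋ₀/ω)·sinh(ωT) ⇒ p·(1 − cosh) = x(T) − x₀·cosh − (ẋ₀/ω)·sinh
numerator   = -0.2760 − (-0.0432)·2.751979 − (-0.1409/3.5396)·2.563862 = -0.055055
denominator = 1 − 2.751979 = -1.751979
p = -0.055055 / -1.751979 = 0.0314

p = 0.0314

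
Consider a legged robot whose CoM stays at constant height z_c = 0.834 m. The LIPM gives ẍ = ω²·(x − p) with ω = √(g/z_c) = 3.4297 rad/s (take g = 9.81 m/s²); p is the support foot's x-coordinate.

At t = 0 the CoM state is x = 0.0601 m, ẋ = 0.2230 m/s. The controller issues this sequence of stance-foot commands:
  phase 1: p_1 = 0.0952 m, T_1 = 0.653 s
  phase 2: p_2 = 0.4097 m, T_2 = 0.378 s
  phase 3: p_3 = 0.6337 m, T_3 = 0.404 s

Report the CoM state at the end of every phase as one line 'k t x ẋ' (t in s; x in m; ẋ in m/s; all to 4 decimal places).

1 0.6530 0.2303 0.5001
2 1.0310 0.3039 -0.0579
3 1.4350 -0.0984 -2.2423

phase 1: p=0.0952, T=0.653, ωT=2.239594, cosh=4.748011, sinh=4.641509; start (x,ẋ)=(0.060100, 0.223000) → end (x,ẋ)=(0.230337, 0.500050)
phase 2: p=0.4097, T=0.378, ωT=1.296427, cosh=1.964858, sinh=1.691350; start (x,ẋ)=(0.230337, 0.500050) → end (x,ẋ)=(0.303876, -0.057926)
phase 3: p=0.6337, T=0.404, ωT=1.385599, cosh=2.123696, sinh=1.873522; start (x,ẋ)=(0.303876, -0.057926) → end (x,ẋ)=(-0.098389, -2.242342)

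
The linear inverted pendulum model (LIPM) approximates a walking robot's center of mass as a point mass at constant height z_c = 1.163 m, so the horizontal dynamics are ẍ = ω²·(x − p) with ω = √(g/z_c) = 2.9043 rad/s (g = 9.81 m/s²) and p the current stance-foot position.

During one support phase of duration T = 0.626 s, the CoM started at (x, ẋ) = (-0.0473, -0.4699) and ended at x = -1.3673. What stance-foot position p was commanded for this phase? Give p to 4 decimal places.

p = 0.3390

ωT = 2.9043·0.626 = 1.818092; cosh(ωT) = 3.161214, sinh(ωT) = 2.998879
x(T) = p + (x₀−p)·cosh(ωT) + (ẋ₀/ω)·sinh(ωT) ⇒ p·(1 − cosh) = x(T) − x₀·cosh − (ẋ₀/ω)·sinh
numerator   = -1.3673 − (-0.0473)·3.161214 − (-0.4699/2.9043)·2.998879 = -0.732572
denominator = 1 − 3.161214 = -2.161214
p = -0.732572 / -2.161214 = 0.3390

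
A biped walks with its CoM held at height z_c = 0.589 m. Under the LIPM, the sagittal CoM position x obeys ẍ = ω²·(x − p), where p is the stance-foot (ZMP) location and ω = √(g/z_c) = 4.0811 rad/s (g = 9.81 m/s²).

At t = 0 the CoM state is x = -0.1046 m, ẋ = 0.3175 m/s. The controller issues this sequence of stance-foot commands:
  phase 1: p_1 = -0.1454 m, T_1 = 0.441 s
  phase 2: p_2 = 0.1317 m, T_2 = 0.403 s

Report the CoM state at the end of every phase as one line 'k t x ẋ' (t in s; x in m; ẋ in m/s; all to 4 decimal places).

1 0.4410 0.2102 1.4762
2 0.8440 1.2444 4.7640

phase 1: p=-0.1454, T=0.441, ωT=1.799765, cosh=3.106782, sinh=2.941444; start (x,ẋ)=(-0.104600, 0.317500) → end (x,ẋ)=(0.210194, 1.476180)
phase 2: p=0.1317, T=0.403, ωT=1.644683, cosh=2.686222, sinh=2.493148; start (x,ẋ)=(0.210194, 1.476180) → end (x,ẋ)=(1.244352, 4.764008)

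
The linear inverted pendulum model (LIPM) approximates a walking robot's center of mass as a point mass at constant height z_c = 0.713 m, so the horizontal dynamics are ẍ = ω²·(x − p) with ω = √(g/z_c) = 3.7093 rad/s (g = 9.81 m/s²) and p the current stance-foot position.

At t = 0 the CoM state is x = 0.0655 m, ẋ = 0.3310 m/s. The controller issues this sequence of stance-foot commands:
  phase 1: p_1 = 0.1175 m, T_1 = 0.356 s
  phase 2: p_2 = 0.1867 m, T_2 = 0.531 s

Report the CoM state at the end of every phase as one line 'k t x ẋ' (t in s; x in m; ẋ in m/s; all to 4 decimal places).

phase 1: p=0.1175, T=0.356, ωT=1.320511, cosh=2.006166, sinh=1.739168; start (x,ẋ)=(0.065500, 0.331000) → end (x,ẋ)=(0.168374, 0.328584)
phase 2: p=0.1867, T=0.531, ωT=1.969638, cosh=3.653795, sinh=3.514288; start (x,ẋ)=(0.168374, 0.328584) → end (x,ẋ)=(0.431051, 0.961693)

1 0.3560 0.1684 0.3286
2 0.8870 0.4311 0.9617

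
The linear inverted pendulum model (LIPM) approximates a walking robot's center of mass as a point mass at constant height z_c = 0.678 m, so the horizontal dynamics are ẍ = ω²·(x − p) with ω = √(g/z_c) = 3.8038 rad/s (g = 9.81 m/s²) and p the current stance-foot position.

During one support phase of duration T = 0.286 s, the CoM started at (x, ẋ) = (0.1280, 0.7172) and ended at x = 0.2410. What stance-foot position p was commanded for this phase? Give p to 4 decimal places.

p = 0.3350

ωT = 3.8038·0.286 = 1.087887; cosh(ωT) = 1.652462, sinh(ωT) = 1.315534
x(T) = p + (x₀−p)·cosh(ωT) + (ẋ₀/ω)·sinh(ωT) ⇒ p·(1 − cosh) = x(T) − x₀·cosh − (ẋ₀/ω)·sinh
numerator   = 0.2410 − (0.1280)·1.652462 − (0.7172/3.8038)·1.315534 = -0.218557
denominator = 1 − 1.652462 = -0.652462
p = -0.218557 / -0.652462 = 0.3350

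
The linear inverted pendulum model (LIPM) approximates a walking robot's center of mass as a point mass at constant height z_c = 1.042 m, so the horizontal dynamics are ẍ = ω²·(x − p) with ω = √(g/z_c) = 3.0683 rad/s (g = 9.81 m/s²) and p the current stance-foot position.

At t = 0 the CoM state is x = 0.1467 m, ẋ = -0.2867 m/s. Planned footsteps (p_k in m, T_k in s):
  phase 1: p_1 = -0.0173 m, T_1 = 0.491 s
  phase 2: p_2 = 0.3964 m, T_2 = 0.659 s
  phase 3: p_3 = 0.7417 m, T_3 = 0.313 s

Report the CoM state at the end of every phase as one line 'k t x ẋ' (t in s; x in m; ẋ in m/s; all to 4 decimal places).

phase 1: p=-0.0173, T=0.491, ωT=1.506535, cosh=2.366375, sinh=2.144699; start (x,ẋ)=(0.146700, -0.286700) → end (x,ẋ)=(0.170386, 0.400775)
phase 2: p=0.3964, T=0.659, ωT=2.022010, cosh=3.842940, sinh=3.710550; start (x,ẋ)=(0.170386, 0.400775) → end (x,ẋ)=(0.012508, -1.033030)
phase 3: p=0.7417, T=0.313, ωT=0.960378, cosh=1.497716, sinh=1.114968; start (x,ẋ)=(0.012508, -1.033030) → end (x,ẋ)=(-0.725809, -4.041793)

1 0.4910 0.1704 0.4008
2 1.1500 0.0125 -1.0330
3 1.4630 -0.7258 -4.0418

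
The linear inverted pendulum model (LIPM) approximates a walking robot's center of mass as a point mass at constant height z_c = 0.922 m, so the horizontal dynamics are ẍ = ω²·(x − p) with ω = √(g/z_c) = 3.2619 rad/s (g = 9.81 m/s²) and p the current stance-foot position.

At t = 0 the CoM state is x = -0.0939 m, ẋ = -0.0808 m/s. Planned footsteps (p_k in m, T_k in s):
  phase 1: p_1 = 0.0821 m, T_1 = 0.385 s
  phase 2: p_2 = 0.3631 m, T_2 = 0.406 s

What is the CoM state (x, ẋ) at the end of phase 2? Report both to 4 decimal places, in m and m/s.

x = -1.5332, ẋ = -5.9045

phase 1: p=0.0821, T=0.385, ωT=1.255831, cosh=1.897798, sinh=1.612959; start (x,ẋ)=(-0.093900, -0.080800) → end (x,ẋ)=(-0.291867, -1.079333)
phase 2: p=0.3631, T=0.406, ωT=1.324331, cosh=2.012826, sinh=1.746845; start (x,ẋ)=(-0.291867, -1.079333) → end (x,ẋ)=(-1.533249, -5.904531)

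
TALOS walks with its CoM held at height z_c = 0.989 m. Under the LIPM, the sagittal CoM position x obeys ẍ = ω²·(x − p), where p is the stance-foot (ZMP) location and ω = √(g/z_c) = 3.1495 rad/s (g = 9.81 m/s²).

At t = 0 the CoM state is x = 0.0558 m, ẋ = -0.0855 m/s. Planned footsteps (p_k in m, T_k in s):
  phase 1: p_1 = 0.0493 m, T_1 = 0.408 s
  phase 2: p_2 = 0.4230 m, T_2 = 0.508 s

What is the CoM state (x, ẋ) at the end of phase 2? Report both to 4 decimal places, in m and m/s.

phase 1: p=0.0493, T=0.408, ωT=1.284996, cosh=1.945653, sinh=1.669001; start (x,ẋ)=(0.055800, -0.085500) → end (x,ẋ)=(0.016638, -0.132186)
phase 2: p=0.4230, T=0.508, ωT=1.599946, cosh=2.577336, sinh=2.375429; start (x,ẋ)=(0.016638, -0.132186) → end (x,ẋ)=(-0.724029, -3.380849)

x = -0.7240, ẋ = -3.3808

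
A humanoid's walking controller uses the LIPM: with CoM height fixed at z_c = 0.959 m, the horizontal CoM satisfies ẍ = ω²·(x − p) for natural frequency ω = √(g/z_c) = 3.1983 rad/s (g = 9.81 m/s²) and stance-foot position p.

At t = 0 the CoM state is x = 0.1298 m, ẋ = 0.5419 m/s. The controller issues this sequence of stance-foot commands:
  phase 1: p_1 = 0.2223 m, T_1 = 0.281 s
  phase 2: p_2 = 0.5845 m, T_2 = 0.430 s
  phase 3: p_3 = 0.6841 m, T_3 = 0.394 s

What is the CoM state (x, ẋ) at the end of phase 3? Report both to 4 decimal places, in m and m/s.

phase 1: p=0.2223, T=0.281, ωT=0.898722, cosh=1.431776, sinh=1.024687; start (x,ẋ)=(0.129800, 0.541900) → end (x,ẋ)=(0.263477, 0.472733)
phase 2: p=0.5845, T=0.430, ωT=1.375269, cosh=2.104456, sinh=1.851685; start (x,ẋ)=(0.263477, 0.472733) → end (x,ẋ)=(0.182615, -0.906328)
phase 3: p=0.6841, T=0.394, ωT=1.260130, cosh=1.904749, sinh=1.621132; start (x,ẋ)=(0.182615, -0.906328) → end (x,ẋ)=(-0.730497, -4.326461)

x = -0.7305, ẋ = -4.3265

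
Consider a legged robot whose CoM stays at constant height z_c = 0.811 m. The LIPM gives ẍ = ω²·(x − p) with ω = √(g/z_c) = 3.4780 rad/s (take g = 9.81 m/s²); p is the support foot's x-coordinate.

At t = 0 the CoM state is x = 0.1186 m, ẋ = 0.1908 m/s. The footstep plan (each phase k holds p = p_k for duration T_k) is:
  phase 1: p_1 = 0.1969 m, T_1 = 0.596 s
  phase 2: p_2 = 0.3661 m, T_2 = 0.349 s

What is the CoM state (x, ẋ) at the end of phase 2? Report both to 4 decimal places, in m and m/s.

x = -0.2599, ẋ = -1.9851

phase 1: p=0.1969, T=0.596, ωT=2.072888, cosh=4.036782, sinh=3.910961; start (x,ẋ)=(0.118600, 0.190800) → end (x,ẋ)=(0.095372, -0.294844)
phase 2: p=0.3661, T=0.349, ωT=1.213822, cosh=1.831693, sinh=1.534633; start (x,ẋ)=(0.095372, -0.294844) → end (x,ẋ)=(-0.259888, -1.985063)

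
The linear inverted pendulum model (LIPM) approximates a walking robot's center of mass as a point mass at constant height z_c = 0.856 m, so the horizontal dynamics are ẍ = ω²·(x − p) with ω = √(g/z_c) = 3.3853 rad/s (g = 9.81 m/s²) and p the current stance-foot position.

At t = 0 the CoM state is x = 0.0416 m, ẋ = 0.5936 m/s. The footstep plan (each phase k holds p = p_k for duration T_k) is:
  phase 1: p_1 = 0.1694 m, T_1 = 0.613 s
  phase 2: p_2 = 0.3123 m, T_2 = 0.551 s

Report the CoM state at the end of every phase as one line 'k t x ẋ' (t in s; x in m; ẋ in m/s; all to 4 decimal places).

phase 1: p=0.1694, T=0.613, ωT=2.075189, cosh=4.045792, sinh=3.920259; start (x,ẋ)=(0.041600, 0.593600) → end (x,ẋ)=(0.339751, 0.705516)
phase 2: p=0.3123, T=0.551, ωT=1.865300, cosh=3.306362, sinh=3.151513; start (x,ẋ)=(0.339751, 0.705516) → end (x,ẋ)=(1.059856, 2.625560)

1 0.6130 0.3398 0.7055
2 1.1640 1.0599 2.6256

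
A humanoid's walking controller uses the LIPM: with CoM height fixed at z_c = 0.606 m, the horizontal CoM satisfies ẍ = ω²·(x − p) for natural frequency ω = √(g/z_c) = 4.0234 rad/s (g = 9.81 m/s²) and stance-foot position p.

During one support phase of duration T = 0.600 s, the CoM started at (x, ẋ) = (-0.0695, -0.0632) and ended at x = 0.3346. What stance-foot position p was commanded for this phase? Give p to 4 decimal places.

ωT = 4.0234·0.600 = 2.414040; cosh(ωT) = 5.634243, sinh(ωT) = 5.544790
x(T) = p + (x₀−p)·cosh(ωT) + (ẋ₀/ω)·sinh(ωT) ⇒ p·(1 − cosh) = x(T) − x₀·cosh − (ẋ₀/ω)·sinh
numerator   = 0.3346 − (-0.0695)·5.634243 − (-0.0632/4.0234)·5.544790 = 0.813278
denominator = 1 − 5.634243 = -4.634243
p = 0.813278 / -4.634243 = -0.1755

p = -0.1755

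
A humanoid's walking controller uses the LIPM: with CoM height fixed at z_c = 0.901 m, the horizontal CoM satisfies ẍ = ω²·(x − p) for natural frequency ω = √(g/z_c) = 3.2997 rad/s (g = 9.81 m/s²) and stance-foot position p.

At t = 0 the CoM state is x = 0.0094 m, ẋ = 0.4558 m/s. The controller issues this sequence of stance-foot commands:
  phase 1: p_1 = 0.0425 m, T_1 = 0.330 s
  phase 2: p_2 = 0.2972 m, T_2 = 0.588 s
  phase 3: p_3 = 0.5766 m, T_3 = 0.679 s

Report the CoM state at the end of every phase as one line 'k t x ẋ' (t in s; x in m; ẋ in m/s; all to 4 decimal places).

1 0.3300 0.1697 0.6099
2 0.9180 0.4744 0.7327
3 1.5970 1.1224 1.9147

phase 1: p=0.0425, T=0.330, ωT=1.088901, cosh=1.653797, sinh=1.317210; start (x,ẋ)=(0.009400, 0.455800) → end (x,ẋ)=(0.169711, 0.609935)
phase 2: p=0.2972, T=0.588, ωT=1.940224, cosh=3.551989, sinh=3.408318; start (x,ẋ)=(0.169711, 0.609935) → end (x,ẋ)=(0.474371, 0.732681)
phase 3: p=0.5766, T=0.679, ωT=2.240496, cosh=4.752200, sinh=4.645794; start (x,ẋ)=(0.474371, 0.732681) → end (x,ẋ)=(1.122362, 1.914707)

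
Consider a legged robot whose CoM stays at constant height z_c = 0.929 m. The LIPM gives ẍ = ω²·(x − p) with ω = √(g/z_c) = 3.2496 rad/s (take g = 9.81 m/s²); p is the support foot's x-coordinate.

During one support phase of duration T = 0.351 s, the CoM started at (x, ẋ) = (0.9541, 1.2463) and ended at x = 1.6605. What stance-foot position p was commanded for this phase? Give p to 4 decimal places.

p = 0.7225

ωT = 3.2496·0.351 = 1.140610; cosh(ωT) = 1.724150, sinh(ωT) = 1.404525
x(T) = p + (x₀−p)·cosh(ωT) + (ẋ₀/ω)·sinh(ωT) ⇒ p·(1 − cosh) = x(T) − x₀·cosh − (ẋ₀/ω)·sinh
numerator   = 1.6605 − (0.9541)·1.724150 − (1.2463/3.2496)·1.404525 = -0.523181
denominator = 1 − 1.724150 = -0.724150
p = -0.523181 / -0.724150 = 0.7225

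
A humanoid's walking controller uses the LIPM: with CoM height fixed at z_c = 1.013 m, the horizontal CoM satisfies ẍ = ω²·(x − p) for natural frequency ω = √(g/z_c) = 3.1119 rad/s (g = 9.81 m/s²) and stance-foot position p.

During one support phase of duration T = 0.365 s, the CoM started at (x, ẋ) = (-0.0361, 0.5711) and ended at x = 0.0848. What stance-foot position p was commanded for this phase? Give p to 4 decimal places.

ωT = 3.1119·0.365 = 1.135844; cosh(ωT) = 1.717475, sinh(ωT) = 1.396324
x(T) = p + (x₀−p)·cosh(ωT) + (ẋ₀/ω)·sinh(ωT) ⇒ p·(1 − cosh) = x(T) − x₀·cosh − (ẋ₀/ω)·sinh
numerator   = 0.0848 − (-0.0361)·1.717475 − (0.5711/3.1119)·1.396324 = -0.109454
denominator = 1 − 1.717475 = -0.717475
p = -0.109454 / -0.717475 = 0.1526

p = 0.1526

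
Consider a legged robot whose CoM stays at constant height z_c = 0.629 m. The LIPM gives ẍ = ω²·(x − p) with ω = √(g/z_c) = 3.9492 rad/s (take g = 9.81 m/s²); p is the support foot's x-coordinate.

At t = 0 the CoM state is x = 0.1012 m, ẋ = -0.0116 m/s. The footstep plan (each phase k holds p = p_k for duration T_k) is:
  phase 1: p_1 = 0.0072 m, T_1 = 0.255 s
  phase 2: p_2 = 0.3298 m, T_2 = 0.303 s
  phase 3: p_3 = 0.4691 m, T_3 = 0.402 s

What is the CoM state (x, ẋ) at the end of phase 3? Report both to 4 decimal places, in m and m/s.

x = -0.4881, ẋ = -3.5976

phase 1: p=0.0072, T=0.255, ωT=1.007046, cosh=1.551399, sinh=1.186103; start (x,ẋ)=(0.101200, -0.011600) → end (x,ẋ)=(0.149548, 0.422315)
phase 2: p=0.3298, T=0.303, ωT=1.196608, cosh=1.805545, sinh=1.503328; start (x,ẋ)=(0.149548, 0.422315) → end (x,ẋ)=(0.165107, -0.307640)
phase 3: p=0.4691, T=0.402, ωT=1.587578, cosh=2.548154, sinh=2.343734; start (x,ẋ)=(0.165107, -0.307640) → end (x,ẋ)=(-0.488096, -3.597634)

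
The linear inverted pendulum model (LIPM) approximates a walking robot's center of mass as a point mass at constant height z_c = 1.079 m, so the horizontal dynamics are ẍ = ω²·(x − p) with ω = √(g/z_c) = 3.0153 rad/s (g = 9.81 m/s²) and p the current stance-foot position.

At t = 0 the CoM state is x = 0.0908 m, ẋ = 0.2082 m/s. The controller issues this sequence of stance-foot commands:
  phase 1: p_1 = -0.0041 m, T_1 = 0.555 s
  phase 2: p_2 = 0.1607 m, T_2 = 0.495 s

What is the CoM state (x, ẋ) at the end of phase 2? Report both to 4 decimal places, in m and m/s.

x = 1.7201, ẋ = 4.8105

phase 1: p=-0.0041, T=0.555, ωT=1.673492, cosh=2.759169, sinh=2.571578; start (x,ẋ)=(0.090800, 0.208200) → end (x,ẋ)=(0.435307, 1.310321)
phase 2: p=0.1607, T=0.495, ωT=1.492573, cosh=2.336661, sinh=2.111868; start (x,ẋ)=(0.435307, 1.310321) → end (x,ẋ)=(1.720092, 4.810452)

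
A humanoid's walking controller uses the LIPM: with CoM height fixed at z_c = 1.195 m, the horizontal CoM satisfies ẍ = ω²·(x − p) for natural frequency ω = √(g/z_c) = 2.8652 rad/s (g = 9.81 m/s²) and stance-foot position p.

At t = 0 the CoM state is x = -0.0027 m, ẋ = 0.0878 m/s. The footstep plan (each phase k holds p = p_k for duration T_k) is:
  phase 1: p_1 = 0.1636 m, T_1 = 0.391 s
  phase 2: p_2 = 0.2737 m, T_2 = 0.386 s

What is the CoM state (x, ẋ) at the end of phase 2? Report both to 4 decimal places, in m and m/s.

x = -0.5500, ẋ = -2.1946

phase 1: p=0.1636, T=0.391, ωT=1.120293, cosh=1.695969, sinh=1.369784; start (x,ẋ)=(-0.002700, 0.087800) → end (x,ẋ)=(-0.076464, -0.503773)
phase 2: p=0.2737, T=0.386, ωT=1.105967, cosh=1.676518, sinh=1.345628; start (x,ẋ)=(-0.076464, -0.503773) → end (x,ẋ)=(-0.549952, -2.194641)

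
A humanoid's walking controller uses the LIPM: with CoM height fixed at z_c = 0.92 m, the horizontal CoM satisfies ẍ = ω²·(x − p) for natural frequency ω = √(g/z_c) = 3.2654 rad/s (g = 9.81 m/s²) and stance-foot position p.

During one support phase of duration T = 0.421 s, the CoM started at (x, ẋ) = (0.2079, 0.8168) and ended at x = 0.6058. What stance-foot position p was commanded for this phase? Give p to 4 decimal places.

p = 0.2668

ωT = 3.2654·0.421 = 1.374733; cosh(ωT) = 2.103465, sinh(ωT) = 1.850558
x(T) = p + (x₀−p)·cosh(ωT) + (ẋ₀/ω)·sinh(ωT) ⇒ p·(1 − cosh) = x(T) − x₀·cosh − (ẋ₀/ω)·sinh
numerator   = 0.6058 − (0.2079)·2.103465 − (0.8168/3.2654)·1.850558 = -0.294405
denominator = 1 − 2.103465 = -1.103465
p = -0.294405 / -1.103465 = 0.2668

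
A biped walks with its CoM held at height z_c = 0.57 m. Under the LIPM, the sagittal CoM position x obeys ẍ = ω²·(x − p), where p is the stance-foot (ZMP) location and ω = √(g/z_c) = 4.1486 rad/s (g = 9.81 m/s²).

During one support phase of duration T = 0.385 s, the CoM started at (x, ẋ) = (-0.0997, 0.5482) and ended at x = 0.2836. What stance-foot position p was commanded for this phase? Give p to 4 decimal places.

p = -0.1445

ωT = 4.1486·0.385 = 1.597211; cosh(ωT) = 2.570849, sinh(ωT) = 2.368389
x(T) = p + (x₀−p)·cosh(ωT) + (ẋ₀/ω)·sinh(ωT) ⇒ p·(1 − cosh) = x(T) − x₀·cosh − (ẋ₀/ω)·sinh
numerator   = 0.2836 − (-0.0997)·2.570849 − (0.5482/4.1486)·2.368389 = 0.226952
denominator = 1 − 2.570849 = -1.570849
p = 0.226952 / -1.570849 = -0.1445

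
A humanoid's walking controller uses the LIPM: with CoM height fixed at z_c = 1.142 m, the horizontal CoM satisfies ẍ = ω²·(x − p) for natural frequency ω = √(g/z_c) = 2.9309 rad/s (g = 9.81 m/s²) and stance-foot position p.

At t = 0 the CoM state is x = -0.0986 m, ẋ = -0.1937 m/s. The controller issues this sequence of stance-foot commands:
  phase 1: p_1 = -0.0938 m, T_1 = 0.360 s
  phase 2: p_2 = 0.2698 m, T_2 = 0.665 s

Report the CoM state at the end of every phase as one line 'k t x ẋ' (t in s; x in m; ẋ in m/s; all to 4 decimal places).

1 0.3600 -0.1849 -0.3297
2 1.0250 -1.7461 -5.7655

phase 1: p=-0.0938, T=0.360, ωT=1.055124, cosh=1.610240, sinh=1.262091; start (x,ẋ)=(-0.098600, -0.193700) → end (x,ẋ)=(-0.184939, -0.329659)
phase 2: p=0.2698, T=0.665, ωT=1.949048, cosh=3.582206, sinh=3.439797; start (x,ẋ)=(-0.184939, -0.329659) → end (x,ẋ)=(-1.746068, -5.765453)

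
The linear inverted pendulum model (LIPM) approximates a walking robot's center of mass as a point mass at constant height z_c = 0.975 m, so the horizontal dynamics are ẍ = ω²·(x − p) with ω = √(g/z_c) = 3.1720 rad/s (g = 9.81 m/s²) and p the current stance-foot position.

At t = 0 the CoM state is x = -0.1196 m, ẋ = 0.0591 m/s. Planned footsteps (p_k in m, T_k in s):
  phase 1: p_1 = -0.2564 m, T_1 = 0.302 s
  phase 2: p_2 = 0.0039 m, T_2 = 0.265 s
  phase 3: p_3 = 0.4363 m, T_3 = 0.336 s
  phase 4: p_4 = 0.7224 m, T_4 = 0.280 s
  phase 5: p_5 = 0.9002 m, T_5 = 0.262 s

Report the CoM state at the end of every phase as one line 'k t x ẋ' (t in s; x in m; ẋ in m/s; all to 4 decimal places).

phase 1: p=-0.2564, T=0.302, ωT=0.957944, cosh=1.495007, sinh=1.111326; start (x,ẋ)=(-0.119600, 0.059100) → end (x,ẋ)=(-0.031177, 0.570592)
phase 2: p=0.0039, T=0.265, ωT=0.840580, cosh=1.374586, sinh=0.943125; start (x,ẋ)=(-0.031177, 0.570592) → end (x,ẋ)=(0.125337, 0.679391)
phase 3: p=0.4363, T=0.336, ωT=1.065792, cosh=1.623796, sinh=1.279341; start (x,ẋ)=(0.125337, 0.679391) → end (x,ẋ)=(0.205373, -0.158719)
phase 4: p=0.7224, T=0.280, ωT=0.888160, cosh=1.421033, sinh=1.009621; start (x,ẋ)=(0.205373, -0.158719) → end (x,ẋ)=(-0.062831, -1.881331)
phase 5: p=0.9002, T=0.262, ωT=0.831064, cosh=1.365673, sinh=0.930087; start (x,ẋ)=(-0.062831, -1.881331) → end (x,ẋ)=(-0.966625, -5.410453)

1 0.3020 -0.0312 0.5706
2 0.5670 0.1253 0.6794
3 0.9030 0.2054 -0.1587
4 1.1830 -0.0628 -1.8813
5 1.4450 -0.9666 -5.4105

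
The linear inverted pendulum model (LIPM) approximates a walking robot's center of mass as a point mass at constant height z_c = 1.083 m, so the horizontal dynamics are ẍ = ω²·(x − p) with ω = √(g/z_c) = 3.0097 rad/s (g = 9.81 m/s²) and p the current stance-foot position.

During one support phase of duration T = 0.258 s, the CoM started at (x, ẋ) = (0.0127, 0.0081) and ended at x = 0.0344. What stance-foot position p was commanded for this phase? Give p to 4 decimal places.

p = -0.0485

ωT = 3.0097·0.258 = 0.776503; cosh(ωT) = 1.316934, sinh(ωT) = 0.856922
x(T) = p + (x₀−p)·cosh(ωT) + (ẋ₀/ω)·sinh(ωT) ⇒ p·(1 − cosh) = x(T) − x₀·cosh − (ẋ₀/ω)·sinh
numerator   = 0.0344 − (0.0127)·1.316934 − (0.0081/3.0097)·0.856922 = 0.015369
denominator = 1 − 1.316934 = -0.316934
p = 0.015369 / -0.316934 = -0.0485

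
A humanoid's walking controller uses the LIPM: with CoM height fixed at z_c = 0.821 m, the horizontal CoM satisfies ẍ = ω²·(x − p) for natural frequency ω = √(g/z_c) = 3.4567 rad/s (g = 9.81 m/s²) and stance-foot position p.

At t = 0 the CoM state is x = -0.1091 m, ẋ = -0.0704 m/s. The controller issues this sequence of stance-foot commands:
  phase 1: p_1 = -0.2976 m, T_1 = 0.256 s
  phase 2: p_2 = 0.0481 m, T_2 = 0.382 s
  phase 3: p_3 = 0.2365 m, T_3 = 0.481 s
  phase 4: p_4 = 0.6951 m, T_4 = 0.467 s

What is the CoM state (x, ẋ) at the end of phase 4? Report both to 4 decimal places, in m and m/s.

x = 0.0554, ẋ = -1.8620

phase 1: p=-0.2976, T=0.256, ωT=0.884915, cosh=1.417764, sinh=1.005015; start (x,ẋ)=(-0.109100, -0.070400) → end (x,ẋ)=(-0.050820, 0.555045)
phase 2: p=0.0481, T=0.382, ωT=1.320459, cosh=2.006077, sinh=1.739064; start (x,ẋ)=(-0.050820, 0.555045) → end (x,ẋ)=(0.128902, 0.518814)
phase 3: p=0.2365, T=0.481, ωT=1.662673, cosh=2.731509, sinh=2.541877; start (x,ẋ)=(0.128902, 0.518814) → end (x,ẋ)=(0.324104, 0.471735)
phase 4: p=0.6951, T=0.467, ωT=1.614279, cosh=2.611649, sinh=2.412615; start (x,ẋ)=(0.324104, 0.471735) → end (x,ẋ)=(0.055437, -1.861985)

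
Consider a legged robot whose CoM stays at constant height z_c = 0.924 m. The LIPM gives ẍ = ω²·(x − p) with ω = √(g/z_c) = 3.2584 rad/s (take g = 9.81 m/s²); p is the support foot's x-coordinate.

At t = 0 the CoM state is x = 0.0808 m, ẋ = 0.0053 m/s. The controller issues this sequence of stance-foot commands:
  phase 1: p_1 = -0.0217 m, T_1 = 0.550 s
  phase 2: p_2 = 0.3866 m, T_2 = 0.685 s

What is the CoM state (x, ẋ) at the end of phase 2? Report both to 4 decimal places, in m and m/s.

phase 1: p=-0.0217, T=0.550, ωT=1.792120, cosh=3.084385, sinh=2.917778; start (x,ẋ)=(0.080800, 0.005300) → end (x,ẋ)=(0.299195, 0.990844)
phase 2: p=0.3866, T=0.685, ωT=2.232004, cosh=4.712917, sinh=4.605604; start (x,ẋ)=(0.299195, 0.990844) → end (x,ẋ)=(1.375184, 3.358096)

x = 1.3752, ẋ = 3.3581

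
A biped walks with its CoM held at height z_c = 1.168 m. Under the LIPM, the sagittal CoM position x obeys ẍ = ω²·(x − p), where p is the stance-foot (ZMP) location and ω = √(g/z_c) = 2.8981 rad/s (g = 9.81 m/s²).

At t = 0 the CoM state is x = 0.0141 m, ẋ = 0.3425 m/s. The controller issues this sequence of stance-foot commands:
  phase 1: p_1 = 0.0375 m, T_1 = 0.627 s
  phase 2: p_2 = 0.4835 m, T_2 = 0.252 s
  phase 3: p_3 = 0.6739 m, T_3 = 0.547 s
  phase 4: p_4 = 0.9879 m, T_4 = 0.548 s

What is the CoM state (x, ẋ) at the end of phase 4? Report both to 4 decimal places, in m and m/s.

x = 1.3082, ẋ = 1.1648

phase 1: p=0.0375, T=0.627, ωT=1.817109, cosh=3.158267, sinh=2.995772; start (x,ẋ)=(0.014100, 0.342500) → end (x,ẋ)=(0.317640, 0.878547)
phase 2: p=0.4835, T=0.252, ωT=0.730321, cosh=1.278751, sinh=0.796997; start (x,ẋ)=(0.317640, 0.878547) → end (x,ẋ)=(0.513012, 0.740342)
phase 3: p=0.6739, T=0.547, ωT=1.585261, cosh=2.542729, sinh=2.337835; start (x,ẋ)=(0.513012, 0.740342) → end (x,ẋ)=(0.862023, 0.792427)
phase 4: p=0.9879, T=0.548, ωT=1.588159, cosh=2.549515, sinh=2.345214; start (x,ẋ)=(0.862023, 0.792427) → end (x,ẋ)=(1.308225, 1.164758)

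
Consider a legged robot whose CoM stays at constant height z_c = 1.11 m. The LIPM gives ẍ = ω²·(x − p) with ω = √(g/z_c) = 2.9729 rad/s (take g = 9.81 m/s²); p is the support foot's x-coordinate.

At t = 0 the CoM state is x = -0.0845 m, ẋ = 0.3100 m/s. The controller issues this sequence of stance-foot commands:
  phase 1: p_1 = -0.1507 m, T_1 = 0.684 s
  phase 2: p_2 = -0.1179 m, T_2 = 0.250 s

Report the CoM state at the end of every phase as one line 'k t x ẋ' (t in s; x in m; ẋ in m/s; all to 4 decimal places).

1 0.6840 0.4981 1.9435
2 0.9340 1.2080 3.9953

phase 1: p=-0.1507, T=0.684, ωT=2.033464, cosh=3.885693, sinh=3.754811; start (x,ẋ)=(-0.084500, 0.310000) → end (x,ẋ)=(0.498067, 1.943534)
phase 2: p=-0.1179, T=0.250, ωT=0.743225, cosh=1.289142, sinh=0.813564; start (x,ẋ)=(0.498067, 1.943534) → end (x,ẋ)=(1.208036, 3.995296)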